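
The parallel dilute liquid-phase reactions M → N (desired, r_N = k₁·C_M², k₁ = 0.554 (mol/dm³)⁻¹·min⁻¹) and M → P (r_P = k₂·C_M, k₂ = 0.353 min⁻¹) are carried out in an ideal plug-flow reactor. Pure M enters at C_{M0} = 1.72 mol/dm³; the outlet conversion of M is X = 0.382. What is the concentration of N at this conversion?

C_M = C_{M0}(1−X) = 1.063 mol/dm³.
Along a PFR/batch, dC_P/dC_M = −r_P/(r_N+r_P) = −k₂/(k₂+k₁·C_M).
Integrating from C_{M0} to C_M: C_P = (0.353/0.554)·ln[(0.353+0.554·1.72)/(0.353+0.554·1.06)] = 0.6372·ln(1.306/0.9419) = 0.2082 mol/dm³.
Then C_N = (C_{M0}−C_M) − C_P = 0.6570 − 0.2082 = 0.4488 mol/dm³.

0.449 mol/dm³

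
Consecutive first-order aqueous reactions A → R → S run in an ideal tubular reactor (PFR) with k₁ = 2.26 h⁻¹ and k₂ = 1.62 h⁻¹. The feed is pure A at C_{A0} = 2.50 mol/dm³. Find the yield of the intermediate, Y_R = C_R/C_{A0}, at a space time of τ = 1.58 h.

Solving the coupled first-order balances gives C_R(τ) = [k₁/(k₂−k₁)]·C_{A0}·(e^(−k₁τ) − e^(−k₂τ)).
e^(−k₁τ) = e^(−2.26×1.58) = e^(−3.571) = 0.02813; e^(−k₂τ) = e^(−2.560) = 0.07734.
C_R = 2.26×2.50/(1.62−2.26) × (0.02813−0.07734) = (-8.828)×(-0.04920) = 0.4344 mol/dm³.
Y_R = C_R/C_{A0} = 0.4344/2.50 = 0.174.

0.174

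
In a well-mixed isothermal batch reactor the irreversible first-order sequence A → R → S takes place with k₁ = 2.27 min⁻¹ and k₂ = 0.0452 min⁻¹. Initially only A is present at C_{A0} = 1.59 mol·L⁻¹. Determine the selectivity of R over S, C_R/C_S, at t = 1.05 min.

Solving the coupled first-order balances gives C_R(t) = [k₁/(k₂−k₁)]·C_{A0}·(e^(−k₁t) − e^(−k₂t)).
e^(−k₁t) = e^(−2.27×1.05) = e^(−2.384) = 0.09223; e^(−k₂t) = e^(−0.04746) = 0.9536.
C_R = 2.27×1.59/(0.0452−2.27) × (0.09223−0.9536) = (-1.622)×(-0.8614) = 1.397 mol·L⁻¹.
C_A = C_{A0}e^(−k₁t) = 0.1466 mol·L⁻¹, so C_S = C_{A0}−C_A−C_R = 0.04587 mol·L⁻¹; C_R/C_S = 30.5.

30.5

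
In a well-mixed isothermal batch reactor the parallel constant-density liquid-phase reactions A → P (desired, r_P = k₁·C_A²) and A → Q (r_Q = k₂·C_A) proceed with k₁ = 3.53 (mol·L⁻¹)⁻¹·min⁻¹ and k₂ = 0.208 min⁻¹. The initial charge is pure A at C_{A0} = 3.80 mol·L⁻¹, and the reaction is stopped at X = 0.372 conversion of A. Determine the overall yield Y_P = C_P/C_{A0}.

C_A = C_{A0}(1−X) = 2.386 mol·L⁻¹.
Along a PFR/batch, dC_Q/dC_A = −r_Q/(r_P+r_Q) = −k₂/(k₂+k₁·C_A).
Integrating from C_{A0} to C_A: C_Q = (0.208/3.53)·ln[(0.208+3.53·3.80)/(0.208+3.53·2.39)] = 0.05892·ln(13.62/8.632) = 0.02688 mol·L⁻¹.
Then C_P = (C_{A0}−C_A) − C_Q = 1.414 − 0.02688 = 1.387 mol·L⁻¹.
Y_P = C_P/C_{A0} = 1.387/3.80 = 0.365.

0.365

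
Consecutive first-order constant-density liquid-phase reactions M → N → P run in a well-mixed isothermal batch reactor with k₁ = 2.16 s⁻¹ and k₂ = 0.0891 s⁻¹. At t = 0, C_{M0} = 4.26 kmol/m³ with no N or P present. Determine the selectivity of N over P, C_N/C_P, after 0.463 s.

Solving the coupled first-order balances gives C_N(t) = [k₁/(k₂−k₁)]·C_{M0}·(e^(−k₁t) − e^(−k₂t)).
e^(−k₁t) = e^(−2.16×0.463) = e^(−1.000) = 0.3679; e^(−k₂t) = e^(−0.04125) = 0.9596.
C_N = 2.16×4.26/(0.0891−2.16) × (0.3679−0.9596) = (-4.443)×(-0.5917) = 2.629 kmol/m³.
C_M = C_{M0}e^(−k₁t) = 1.567 kmol/m³, so C_P = C_{M0}−C_M−C_N = 0.06371 kmol/m³; C_N/C_P = 41.3.

41.3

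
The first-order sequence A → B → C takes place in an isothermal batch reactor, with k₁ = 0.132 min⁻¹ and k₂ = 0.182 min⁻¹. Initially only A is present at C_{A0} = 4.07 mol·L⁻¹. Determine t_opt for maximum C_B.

6.42 min

Setting dC_B/dt = 0 gives t_opt = ln(k₂/k₁)/(k₂−k₁).
= ln(0.182/0.132)/(0.182−0.132) = ln(1.379)/0.05000 = 0.3212/0.05000 = 6.42 min.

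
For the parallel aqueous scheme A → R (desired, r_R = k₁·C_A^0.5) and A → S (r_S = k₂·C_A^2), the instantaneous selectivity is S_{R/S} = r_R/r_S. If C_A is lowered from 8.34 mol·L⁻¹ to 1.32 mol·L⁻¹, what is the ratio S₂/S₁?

15.9

S_{R/S} = (k₁/k₂)·C_A^-1.5, so S₂/S₁ = (C_{A,2}/C_{A,1})^-1.5.
= (1.32/8.34)^(-1.5) = (0.1583)^(-1.5) = 15.9.
Selectivity toward R rises as C_A falls — low-concentration operation is favoured.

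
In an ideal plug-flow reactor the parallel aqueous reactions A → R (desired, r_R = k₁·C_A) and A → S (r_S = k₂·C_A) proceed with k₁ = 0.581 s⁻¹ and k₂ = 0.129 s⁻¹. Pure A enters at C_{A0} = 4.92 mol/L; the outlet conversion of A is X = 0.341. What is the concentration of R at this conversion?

C_A = C_{A0}(1−X) = 3.242 mol/L.
Both paths are first order in A, so the instantaneous fraction to R is constant: dC_R/d(−C_A) = k₁/(k₁+k₂) = 0.8183.
C_R = 0.8183·(C_{A0}−C_A) = 0.8183×1.678 = 1.37 mol/L.

1.37 mol/L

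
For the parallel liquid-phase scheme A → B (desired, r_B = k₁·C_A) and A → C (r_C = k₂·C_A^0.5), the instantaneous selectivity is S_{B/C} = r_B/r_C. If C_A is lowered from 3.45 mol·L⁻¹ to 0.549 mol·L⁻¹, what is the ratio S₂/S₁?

S_{B/C} = (k₁/k₂)·C_A^0.5, so S₂/S₁ = (C_{A,2}/C_{A,1})^0.5.
= (0.549/3.45)^0.5 = (0.1591)^0.5 = 0.399.
Selectivity toward B falls as C_A falls — high-concentration operation is favoured.

0.399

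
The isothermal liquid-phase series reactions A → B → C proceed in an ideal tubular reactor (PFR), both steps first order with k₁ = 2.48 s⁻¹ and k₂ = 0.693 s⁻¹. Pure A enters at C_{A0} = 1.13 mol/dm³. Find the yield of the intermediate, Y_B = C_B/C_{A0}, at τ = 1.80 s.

0.383

For first-order series with pure A initially, C_B(τ) = k₁C_{A0}/(k₂−k₁)·(e^(−k₁τ) − e^(−k₂τ)).
e^(−k₁τ) = e^(−2.48×1.80) = e^(−4.464) = 0.01152; e^(−k₂τ) = e^(−1.247) = 0.2873.
C_B = 2.48×1.13/(0.693−2.48) × (0.01152−0.2873) = (-1.568)×(-0.2757) = 0.4324 mol/dm³.
Y_B = C_B/C_{A0} = 0.4324/1.13 = 0.383.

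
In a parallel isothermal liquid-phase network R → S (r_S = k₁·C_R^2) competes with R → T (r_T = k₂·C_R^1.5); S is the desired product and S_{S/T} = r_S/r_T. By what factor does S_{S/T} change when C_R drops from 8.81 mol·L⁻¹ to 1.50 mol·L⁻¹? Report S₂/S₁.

0.413

S_{S/T} = (k₁/k₂)·C_R^0.5, so S₂/S₁ = (C_{R,2}/C_{R,1})^0.5.
= (1.50/8.81)^0.5 = (0.1703)^0.5 = 0.413.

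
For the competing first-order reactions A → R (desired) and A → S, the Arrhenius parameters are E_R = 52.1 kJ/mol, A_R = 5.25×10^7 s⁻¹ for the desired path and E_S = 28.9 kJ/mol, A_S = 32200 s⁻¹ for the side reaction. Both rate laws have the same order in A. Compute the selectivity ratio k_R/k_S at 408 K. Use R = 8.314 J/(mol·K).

Since both paths have the same order in A, the concentration cancels and S_{R/S} = k_R/k_S = (A_R/A_S)·exp[(E_S−E_R)/(RT)].
(E_S−E_R)/(RT) = (28.9−52.1)×10³/(8.314×408) = -23200/3392 = -6.839.
k_R/k_S = (5.25×10^7/32200)·exp(-6.839) = 1630 × 0.001071 = 1.75.

1.75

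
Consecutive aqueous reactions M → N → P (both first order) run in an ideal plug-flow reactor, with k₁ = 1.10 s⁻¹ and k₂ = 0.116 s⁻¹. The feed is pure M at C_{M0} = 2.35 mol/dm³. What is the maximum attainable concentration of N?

At the optimum, C_{N,max}/C_{M0} = (k₁/k₂)^[k₂/(k₂−k₁)].
= (1.10/0.116)^(0.116/(0.116−1.10)) = (9.483)^(-0.1179) = 0.7671.
C_{N,max} = 0.7671×2.35 = 1.80 mol/dm³.

1.80 mol/dm³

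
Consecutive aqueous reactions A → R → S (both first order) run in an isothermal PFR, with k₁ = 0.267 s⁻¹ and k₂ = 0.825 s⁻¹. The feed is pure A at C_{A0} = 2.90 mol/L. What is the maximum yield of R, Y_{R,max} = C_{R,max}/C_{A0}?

For a first-order series the maximum intermediate yield is C_{R,max}/C_{A0} = (k₁/k₂)^[k₂/(k₂−k₁)].
= (0.267/0.825)^(0.825/(0.825−0.267)) = (0.3236)^(1.478) = 0.1886.

0.189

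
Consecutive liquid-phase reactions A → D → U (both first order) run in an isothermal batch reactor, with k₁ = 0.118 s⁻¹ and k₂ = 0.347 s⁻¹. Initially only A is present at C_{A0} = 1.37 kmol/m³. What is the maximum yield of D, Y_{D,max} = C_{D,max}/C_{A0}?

For a first-order series the maximum intermediate yield is C_{D,max}/C_{A0} = (k₁/k₂)^[k₂/(k₂−k₁)].
= (0.118/0.347)^(0.347/(0.347−0.118)) = (0.3401)^(1.515) = 0.1951.

0.195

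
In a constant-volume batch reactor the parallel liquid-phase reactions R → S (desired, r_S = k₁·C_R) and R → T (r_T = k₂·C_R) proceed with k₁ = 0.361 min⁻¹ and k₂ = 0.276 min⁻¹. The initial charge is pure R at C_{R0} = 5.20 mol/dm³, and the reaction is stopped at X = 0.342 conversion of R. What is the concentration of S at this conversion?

1.01 mol/dm³

C_R = C_{R0}(1−X) = 3.422 mol/dm³.
Both paths are first order in R, so the instantaneous fraction to S is constant: dC_S/d(−C_R) = k₁/(k₁+k₂) = 0.5667.
C_S = 0.5667·(C_{R0}−C_R) = 0.5667×1.778 = 1.01 mol/dm³.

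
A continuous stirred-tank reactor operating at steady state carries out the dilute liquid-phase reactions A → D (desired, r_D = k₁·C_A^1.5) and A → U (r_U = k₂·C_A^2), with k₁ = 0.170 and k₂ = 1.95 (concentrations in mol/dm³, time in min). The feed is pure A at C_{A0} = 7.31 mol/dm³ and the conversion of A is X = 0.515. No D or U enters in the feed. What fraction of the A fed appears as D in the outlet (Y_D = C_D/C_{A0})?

0.0228

Exit C_A = C_{A0}(1−X) = 7.31×0.485 = 3.545 mol/dm³.
A CSTR operates uniformly at the exit composition, giving r_D = 1.135 and r_U = 24.51 (each k·C_A^n at C_A = 3.545).
Fraction of consumed A going to D: r_D/(r_D+r_U) = 0.04425.
C_D = 0.04425·C_{A0}·X = 0.04425×7.31×0.515 = 0.167 mol/dm³; Y_D = C_D/C_{A0} = 0.0228.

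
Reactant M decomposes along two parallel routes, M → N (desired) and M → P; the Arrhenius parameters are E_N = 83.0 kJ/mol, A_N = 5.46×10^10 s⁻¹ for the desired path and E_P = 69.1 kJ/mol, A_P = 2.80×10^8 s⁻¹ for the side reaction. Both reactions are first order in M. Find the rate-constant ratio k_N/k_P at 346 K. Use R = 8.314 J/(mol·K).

With equal orders, S_{N/P} = k_N/k_P = (A_N/A_P)·exp[(E_P−E_N)/(RT)].
(E_P−E_N)/(RT) = (69.1−83.0)×10³/(8.314×346) = -13900/2877 = -4.832.
k_N/k_P = (5.46×10^10/2.80×10^8)·exp(-4.832) = 195.0 × 0.007970 = 1.55.

1.55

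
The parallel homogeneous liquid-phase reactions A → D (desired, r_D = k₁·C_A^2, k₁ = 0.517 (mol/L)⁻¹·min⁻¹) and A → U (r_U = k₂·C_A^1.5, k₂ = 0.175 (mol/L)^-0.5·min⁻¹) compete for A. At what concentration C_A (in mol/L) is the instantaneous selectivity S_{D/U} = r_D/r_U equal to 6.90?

S_{D/U} = (k₁/k₂)·C_A^0.5 ⇒ C_A = (S·k₂/k₁)^(2).
= (6.90×0.175/0.517)^(2) = (2.336)^(2) = 5.45 mol/L.

5.45 mol/L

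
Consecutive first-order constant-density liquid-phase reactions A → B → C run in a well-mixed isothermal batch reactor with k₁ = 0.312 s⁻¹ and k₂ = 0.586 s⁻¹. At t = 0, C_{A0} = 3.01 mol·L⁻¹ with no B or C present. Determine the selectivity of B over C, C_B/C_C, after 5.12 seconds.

Solving the coupled first-order balances gives C_B(t) = [k₁/(k₂−k₁)]·C_{A0}·(e^(−k₁t) − e^(−k₂t)).
e^(−k₁t) = e^(−0.312×5.12) = e^(−1.597) = 0.2024; e^(−k₂t) = e^(−3.000) = 0.04977.
C_B = 0.312×3.01/(0.586−0.312) × (0.2024−0.04977) = 3.427×0.1526 = 0.5232 mol·L⁻¹.
C_A = C_{A0}e^(−k₁t) = 0.6093 mol·L⁻¹, so C_C = C_{A0}−C_A−C_B = 1.878 mol·L⁻¹; C_B/C_C = 0.279.

0.279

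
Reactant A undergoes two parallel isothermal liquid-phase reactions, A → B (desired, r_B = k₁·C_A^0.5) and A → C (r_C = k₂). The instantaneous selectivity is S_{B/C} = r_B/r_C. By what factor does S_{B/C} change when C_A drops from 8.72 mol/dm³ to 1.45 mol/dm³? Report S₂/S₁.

0.408

S_{B/C} = (k₁/k₂)·C_A^0.5, so S₂/S₁ = (C_{A,2}/C_{A,1})^0.5.
= (1.45/8.72)^0.5 = (0.1663)^0.5 = 0.408.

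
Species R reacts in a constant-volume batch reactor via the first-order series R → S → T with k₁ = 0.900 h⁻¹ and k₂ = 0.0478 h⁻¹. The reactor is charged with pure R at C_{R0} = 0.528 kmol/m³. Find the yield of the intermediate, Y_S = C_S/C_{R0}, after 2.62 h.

The intermediate concentration in a first-order A→B→C sequence is C_S = k₁C_{R0}(e^(−k₁t) − e^(−k₂t))/(k₂−k₁).
e^(−k₁t) = e^(−0.900×2.62) = e^(−2.358) = 0.09461; e^(−k₂t) = e^(−0.1252) = 0.8823.
C_S = 0.900×0.528/(0.0478−0.900) × (0.09461−0.8823) = (-0.5576)×(-0.7877) = 0.4392 kmol/m³.
Y_S = C_S/C_{R0} = 0.4392/0.528 = 0.832.

0.832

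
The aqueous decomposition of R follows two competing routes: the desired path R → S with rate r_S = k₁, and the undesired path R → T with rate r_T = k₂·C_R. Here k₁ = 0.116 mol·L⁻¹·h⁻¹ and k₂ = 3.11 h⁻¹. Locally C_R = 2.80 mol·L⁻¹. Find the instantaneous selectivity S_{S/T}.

0.0133

S_{S/T} = r_S/r_T = (k₁)/(k₂·C_R) = (k₁/k₂)·C_R⁻¹.
= (0.116) / (3.11×2.800) = 0.1160/8.708 = 0.0133.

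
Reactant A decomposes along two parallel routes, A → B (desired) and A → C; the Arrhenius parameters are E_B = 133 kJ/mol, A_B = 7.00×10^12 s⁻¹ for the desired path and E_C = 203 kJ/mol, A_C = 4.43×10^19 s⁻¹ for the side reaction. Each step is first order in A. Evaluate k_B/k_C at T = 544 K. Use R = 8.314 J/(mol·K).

0.832

k_B/k_C = (A_B/A_C)·exp[−(E_B−E_C)/(RT)] = (A_B/A_C)·exp[(E_C−E_B)/(RT)].
(E_C−E_B)/(RT) = (203−133)×10³/(8.314×544) = 70000/4523 = 15.48.
k_B/k_C = (7.00×10^12/4.43×10^19)·exp(15.48) = 1.580×10^-7 × 5.268×10^6 = 0.832.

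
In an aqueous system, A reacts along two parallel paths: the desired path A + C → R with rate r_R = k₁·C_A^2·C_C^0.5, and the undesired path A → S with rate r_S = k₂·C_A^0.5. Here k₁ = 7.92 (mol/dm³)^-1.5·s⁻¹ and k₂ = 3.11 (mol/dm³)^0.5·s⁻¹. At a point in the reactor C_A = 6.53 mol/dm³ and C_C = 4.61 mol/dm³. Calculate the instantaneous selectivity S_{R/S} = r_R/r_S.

S_{R/S} = r_R/r_S = (k₁·C_A^2·C_C^0.5)/(k₂·C_A^0.5) = (k₁/k₂)·C_A^1.5·C_C^0.5.
= (7.92×6.530^2×4.610^0.5) / (3.11×6.530^0.5) = 725.1/7.947 = 91.2.

91.2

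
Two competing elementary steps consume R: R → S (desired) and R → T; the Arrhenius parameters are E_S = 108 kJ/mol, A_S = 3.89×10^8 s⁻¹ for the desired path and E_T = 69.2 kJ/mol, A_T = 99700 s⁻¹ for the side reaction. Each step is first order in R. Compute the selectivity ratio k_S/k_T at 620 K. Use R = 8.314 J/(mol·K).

k_S/k_T = (A_S/A_T)·exp[−(E_S−E_T)/(RT)] = (A_S/A_T)·exp[(E_T−E_S)/(RT)].
(E_T−E_S)/(RT) = (69.2−108)×10³/(8.314×620) = -38800/5155 = -7.527.
k_S/k_T = (3.89×10^8/99700)·exp(-7.527) = 3902 × 5.383×10^-4 = 2.10.

2.10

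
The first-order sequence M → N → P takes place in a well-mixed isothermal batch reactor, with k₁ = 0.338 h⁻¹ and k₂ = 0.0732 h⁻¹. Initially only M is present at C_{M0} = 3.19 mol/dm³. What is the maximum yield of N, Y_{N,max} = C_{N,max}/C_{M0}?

0.655

Evaluating C_N at t_opt = ln(k₂/k₁)/(k₂−k₁) gives C_{N,max}/C_{M0} = (k₁/k₂)^[k₂/(k₂−k₁)].
= (0.338/0.0732)^(0.0732/(0.0732−0.338)) = (4.617)^(-0.2764) = 0.6551.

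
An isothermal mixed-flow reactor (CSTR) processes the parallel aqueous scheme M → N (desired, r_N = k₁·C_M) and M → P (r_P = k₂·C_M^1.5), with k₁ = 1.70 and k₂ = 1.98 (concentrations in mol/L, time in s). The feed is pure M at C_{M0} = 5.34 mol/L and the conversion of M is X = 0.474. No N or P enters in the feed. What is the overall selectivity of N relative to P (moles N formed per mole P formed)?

0.512

Exit C_M = C_{M0}(1−X) = 5.34×0.526 = 2.809 mol/L.
In a CSTR the entire volume is at exit conditions, so r_N = 1.70×2.809 = 4.775 and r_P = 1.98×2.809^1.5 = 9.321.
Overall selectivity = C_N/C_P = r_Nτ/(r_Pτ) = r_N/r_P = 0.512.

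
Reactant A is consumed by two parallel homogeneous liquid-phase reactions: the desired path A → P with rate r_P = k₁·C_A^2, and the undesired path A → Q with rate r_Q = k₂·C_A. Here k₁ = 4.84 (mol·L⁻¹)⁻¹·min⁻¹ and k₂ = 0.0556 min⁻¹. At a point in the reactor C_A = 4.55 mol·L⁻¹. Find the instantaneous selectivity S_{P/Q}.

S_{P/Q} = r_P/r_Q = (k₁·C_A^2)/(k₂·C_A) = (k₁/k₂)·C_A.
= (4.84×4.550^2) / (0.0556×4.550) = 100.2/0.2530 = 396.
Since the desired path is higher order in A, keeping C_A high (PFR or concentrated feed) favours P.

396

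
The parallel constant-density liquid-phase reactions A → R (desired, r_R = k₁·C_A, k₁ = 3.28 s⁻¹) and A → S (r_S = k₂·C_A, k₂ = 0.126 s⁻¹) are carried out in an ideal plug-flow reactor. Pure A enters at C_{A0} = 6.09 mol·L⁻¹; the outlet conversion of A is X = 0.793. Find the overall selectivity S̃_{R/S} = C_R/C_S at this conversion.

C_A = C_{A0}(1−X) = 1.261 mol·L⁻¹.
Both paths are first order in A, so the instantaneous fraction to R is constant: dC_R/d(−C_A) = k₁/(k₁+k₂) = 0.9630.
C_R = 0.9630·(C_{A0}−C_A) = 0.9630×4.829 = 4.65 mol·L⁻¹.
C_S = (C_{A0}−C_A)−C_R = 0.1787 mol·L⁻¹; S̃_{R/S} = 4.651/0.1787 = 26.0.

26.0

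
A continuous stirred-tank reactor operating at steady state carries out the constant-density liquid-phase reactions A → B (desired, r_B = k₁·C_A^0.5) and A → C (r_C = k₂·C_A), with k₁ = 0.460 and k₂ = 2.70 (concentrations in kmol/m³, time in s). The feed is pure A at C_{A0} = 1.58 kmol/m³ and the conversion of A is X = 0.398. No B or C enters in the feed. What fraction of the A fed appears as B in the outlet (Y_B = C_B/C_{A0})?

0.0592

Exit C_A = C_{A0}(1−X) = 1.58×0.602 = 0.9512 kmol/m³.
Rates in a CSTR are evaluated at the outlet concentration: r_B = 0.460×0.9512^0.5 = 0.4486, r_C = 2.70×0.9512 = 2.568.
Fraction of consumed A going to B: r_B/(r_B+r_C) = 0.1487.
C_B = 0.1487·C_{A0}·X = 0.1487×1.58×0.398 = 0.0935 kmol/m³; Y_B = C_B/C_{A0} = 0.0592.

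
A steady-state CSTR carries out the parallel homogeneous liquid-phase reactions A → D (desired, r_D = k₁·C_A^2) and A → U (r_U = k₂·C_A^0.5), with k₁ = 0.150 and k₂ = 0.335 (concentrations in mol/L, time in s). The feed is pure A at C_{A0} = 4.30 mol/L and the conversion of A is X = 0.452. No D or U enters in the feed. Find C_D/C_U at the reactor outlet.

Exit C_A = C_{A0}(1−X) = 4.30×0.548 = 2.356 mol/L.
A CSTR operates uniformly at the exit composition, giving r_D = 0.8329 and r_U = 0.5142 (each k·C_A^n at C_A = 2.356).
Overall selectivity = C_D/C_U = r_Dτ/(r_Uτ) = r_D/r_U = 1.62.

1.62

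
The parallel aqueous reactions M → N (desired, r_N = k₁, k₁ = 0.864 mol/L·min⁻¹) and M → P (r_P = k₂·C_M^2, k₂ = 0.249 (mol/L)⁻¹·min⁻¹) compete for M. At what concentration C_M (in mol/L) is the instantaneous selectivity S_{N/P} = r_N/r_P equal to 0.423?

S_{N/P} = (k₁/k₂)·C_M^-2 ⇒ C_M = (S·k₂/k₁)^(-0.5).
= (0.423×0.249/0.864)^(-0.5) = (0.1219)^(-0.5) = 2.86 mol/L.

2.86 mol/L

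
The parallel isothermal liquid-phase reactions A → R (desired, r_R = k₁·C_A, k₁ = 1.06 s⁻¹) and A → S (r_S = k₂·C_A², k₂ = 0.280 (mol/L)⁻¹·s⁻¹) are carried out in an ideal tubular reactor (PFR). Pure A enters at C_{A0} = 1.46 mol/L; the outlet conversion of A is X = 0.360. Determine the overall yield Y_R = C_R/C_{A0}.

C_A = C_{A0}(1−X) = 0.9344 mol/L.
Along a PFR/batch, dC_R/dC_A = −r_R/(r_R+r_S) = −k₁/(k₁+k₂·C_A).
Integrating from C_{A0} to C_A: C_R = (1.06/0.280)·ln[(1.06+0.280·1.46)/(1.06+0.280·0.934)] = 3.786·ln(1.469/1.322) = 0.3997 mol/L.
Y_R = C_R/C_{A0} = 0.3997/1.46 = 0.274.

0.274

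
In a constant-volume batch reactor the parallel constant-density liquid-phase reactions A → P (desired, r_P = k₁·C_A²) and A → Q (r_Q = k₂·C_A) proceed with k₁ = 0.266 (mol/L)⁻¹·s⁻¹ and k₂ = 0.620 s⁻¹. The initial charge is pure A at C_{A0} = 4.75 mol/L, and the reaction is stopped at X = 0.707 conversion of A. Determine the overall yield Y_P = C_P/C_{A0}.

C_A = C_{A0}(1−X) = 1.392 mol/L.
Along a PFR/batch, dC_Q/dC_A = −r_Q/(r_P+r_Q) = −k₂/(k₂+k₁·C_A).
Integrating from C_{A0} to C_A: C_Q = (0.620/0.266)·ln[(0.620+0.266·4.75)/(0.620+0.266·1.39)] = 2.331·ln(1.884/0.9902) = 1.499 mol/L.
Then C_P = (C_{A0}−C_A) − C_Q = 3.358 − 1.499 = 1.860 mol/L.
Y_P = C_P/C_{A0} = 1.860/4.75 = 0.391.

0.391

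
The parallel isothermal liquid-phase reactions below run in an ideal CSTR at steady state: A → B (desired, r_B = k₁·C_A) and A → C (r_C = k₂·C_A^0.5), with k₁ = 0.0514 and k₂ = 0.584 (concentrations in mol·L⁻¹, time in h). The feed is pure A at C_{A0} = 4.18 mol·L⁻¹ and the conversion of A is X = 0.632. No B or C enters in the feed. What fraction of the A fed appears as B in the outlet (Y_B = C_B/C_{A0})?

Exit C_A = C_{A0}(1−X) = 4.18×0.368 = 1.538 mol·L⁻¹.
A CSTR operates uniformly at the exit composition, giving r_B = 0.07907 and r_C = 0.7243 (each k·C_A^n at C_A = 1.538).
Fraction of consumed A going to B: r_B/(r_B+r_C) = 0.09842.
C_B = 0.09842·C_{A0}·X = 0.09842×4.18×0.632 = 0.260 mol·L⁻¹; Y_B = C_B/C_{A0} = 0.0622.

0.0622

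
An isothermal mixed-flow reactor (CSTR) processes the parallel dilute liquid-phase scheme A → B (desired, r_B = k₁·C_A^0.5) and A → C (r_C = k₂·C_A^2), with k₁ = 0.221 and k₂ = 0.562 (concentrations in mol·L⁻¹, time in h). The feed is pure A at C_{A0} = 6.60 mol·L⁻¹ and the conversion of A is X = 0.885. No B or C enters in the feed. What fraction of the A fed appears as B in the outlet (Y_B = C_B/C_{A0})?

Exit C_A = C_{A0}(1−X) = 6.60×0.115 = 0.7590 mol·L⁻¹.
In a CSTR the entire volume is at exit conditions, so r_B = 0.221×0.7590^0.5 = 0.1925 and r_C = 0.562×0.7590^2 = 0.3238.
Fraction of consumed A going to B: r_B/(r_B+r_C) = 0.3729.
C_B = 0.3729·C_{A0}·X = 0.3729×6.60×0.885 = 2.18 mol·L⁻¹; Y_B = C_B/C_{A0} = 0.330.

0.330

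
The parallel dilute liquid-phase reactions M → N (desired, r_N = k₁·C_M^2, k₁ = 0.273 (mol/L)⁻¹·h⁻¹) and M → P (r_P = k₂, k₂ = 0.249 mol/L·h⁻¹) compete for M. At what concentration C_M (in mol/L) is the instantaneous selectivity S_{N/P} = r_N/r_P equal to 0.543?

0.704 mol/L

S_{N/P} = (k₁/k₂)·C_M^2 ⇒ C_M = (S·k₂/k₁)^(0.5).
= (0.543×0.249/0.273)^(0.5) = (0.4953)^(0.5) = 0.704 mol/L.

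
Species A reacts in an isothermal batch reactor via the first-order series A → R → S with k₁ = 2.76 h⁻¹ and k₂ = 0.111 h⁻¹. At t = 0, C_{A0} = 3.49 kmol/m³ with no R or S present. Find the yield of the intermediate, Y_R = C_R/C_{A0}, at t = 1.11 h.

The intermediate concentration in a first-order A→B→C sequence is C_R = k₁C_{A0}(e^(−k₁t) − e^(−k₂t))/(k₂−k₁).
e^(−k₁t) = e^(−2.76×1.11) = e^(−3.064) = 0.04672; e^(−k₂t) = e^(−0.1232) = 0.8841.
C_R = 2.76×3.49/(0.111−2.76) × (0.04672−0.8841) = (-3.636)×(-0.8374) = 3.045 kmol/m³.
Y_R = C_R/C_{A0} = 3.045/3.49 = 0.872.

0.872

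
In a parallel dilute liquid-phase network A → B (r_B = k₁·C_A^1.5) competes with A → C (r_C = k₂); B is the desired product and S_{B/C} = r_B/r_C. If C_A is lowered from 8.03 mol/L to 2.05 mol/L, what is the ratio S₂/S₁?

S_{B/C} = (k₁/k₂)·C_A^1.5, so S₂/S₁ = (C_{A,2}/C_{A,1})^1.5.
= (2.05/8.03)^1.5 = (0.2553)^1.5 = 0.129.

0.129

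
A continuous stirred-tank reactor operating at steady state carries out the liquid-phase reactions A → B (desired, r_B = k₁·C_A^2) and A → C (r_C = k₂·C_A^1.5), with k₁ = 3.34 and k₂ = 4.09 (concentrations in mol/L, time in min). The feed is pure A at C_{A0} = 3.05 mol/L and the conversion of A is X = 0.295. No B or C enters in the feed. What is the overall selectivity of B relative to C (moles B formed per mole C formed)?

Exit C_A = C_{A0}(1−X) = 3.05×0.705 = 2.150 mol/L.
Rates in a CSTR are evaluated at the outlet concentration: r_B = 3.34×2.150^2 = 15.44, r_C = 4.09×2.150^1.5 = 12.90.
Overall selectivity = C_B/C_C = r_Bτ/(r_Cτ) = r_B/r_C = 1.20.

1.20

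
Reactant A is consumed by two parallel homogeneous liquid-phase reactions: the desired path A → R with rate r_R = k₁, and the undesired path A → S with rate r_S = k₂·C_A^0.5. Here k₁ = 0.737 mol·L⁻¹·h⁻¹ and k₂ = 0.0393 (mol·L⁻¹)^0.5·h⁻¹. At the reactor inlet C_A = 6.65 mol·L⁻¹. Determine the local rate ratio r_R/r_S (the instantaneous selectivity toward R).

7.27

S_{R/S} = r_R/r_S = (k₁)/(k₂·C_A^0.5) = (k₁/k₂)·C_A^-0.5.
= (0.737) / (0.0393×6.650^0.5) = 0.7370/0.1013 = 7.27.
The undesired path is higher order in A, so low C_A (CSTR or dilute feed) favours R.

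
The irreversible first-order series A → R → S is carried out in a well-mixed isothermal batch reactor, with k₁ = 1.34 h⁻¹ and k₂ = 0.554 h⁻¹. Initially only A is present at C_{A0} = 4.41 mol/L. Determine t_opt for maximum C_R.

1.12 h

For first-order series the maximum of C_R occurs at t_opt = ln(k₂/k₁)/(k₂−k₁).
= ln(0.554/1.34)/(0.554−1.34) = ln(0.4134)/-0.7860 = -0.8833/-0.7860 = 1.12 h.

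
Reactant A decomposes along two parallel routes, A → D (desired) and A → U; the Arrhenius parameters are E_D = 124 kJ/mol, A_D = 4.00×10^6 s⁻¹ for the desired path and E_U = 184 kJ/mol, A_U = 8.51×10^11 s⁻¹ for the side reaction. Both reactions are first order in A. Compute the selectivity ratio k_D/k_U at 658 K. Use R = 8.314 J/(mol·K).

Since both paths have the same order in A, the concentration cancels and S_{D/U} = k_D/k_U = (A_D/A_U)·exp[(E_U−E_D)/(RT)].
(E_U−E_D)/(RT) = (184−124)×10³/(8.314×658) = 60000/5471 = 10.97.
k_D/k_U = (4.00×10^6/8.51×10^11)·exp(10.97) = 4.700×10^-6 × 57971 = 0.272.

0.272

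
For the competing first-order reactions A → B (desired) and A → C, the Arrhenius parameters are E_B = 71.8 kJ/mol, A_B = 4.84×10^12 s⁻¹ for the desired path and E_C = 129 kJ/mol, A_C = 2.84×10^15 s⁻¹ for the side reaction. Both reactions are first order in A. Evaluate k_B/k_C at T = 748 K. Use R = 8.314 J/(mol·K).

Since both paths have the same order in A, the concentration cancels and S_{B/C} = k_B/k_C = (A_B/A_C)·exp[(E_C−E_B)/(RT)].
(E_C−E_B)/(RT) = (129−71.8)×10³/(8.314×748) = 57200/6219 = 9.198.
k_B/k_C = (4.84×10^12/2.84×10^15)·exp(9.198) = 0.001704 × 9875 = 16.8.

16.8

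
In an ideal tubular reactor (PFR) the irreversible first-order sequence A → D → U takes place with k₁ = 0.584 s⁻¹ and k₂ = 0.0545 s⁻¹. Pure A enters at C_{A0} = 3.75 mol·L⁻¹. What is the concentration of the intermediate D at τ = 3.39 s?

Solving the coupled first-order balances gives C_D(τ) = [k₁/(k₂−k₁)]·C_{A0}·(e^(−k₁τ) − e^(−k₂τ)).
e^(−k₁τ) = e^(−0.584×3.39) = e^(−1.980) = 0.1381; e^(−k₂τ) = e^(−0.1848) = 0.8313.
C_D = 0.584×3.75/(0.0545−0.584) × (0.1381−0.8313) = (-4.136)×(-0.6932) = 2.867 mol·L⁻¹.

2.87 mol·L⁻¹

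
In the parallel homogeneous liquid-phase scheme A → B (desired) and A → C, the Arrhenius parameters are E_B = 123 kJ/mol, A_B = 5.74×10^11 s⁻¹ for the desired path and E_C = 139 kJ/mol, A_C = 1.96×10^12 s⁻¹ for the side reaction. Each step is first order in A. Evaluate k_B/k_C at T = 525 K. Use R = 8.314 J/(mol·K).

k_B/k_C = (A_B/A_C)·exp[−(E_B−E_C)/(RT)] = (A_B/A_C)·exp[(E_C−E_B)/(RT)].
(E_C−E_B)/(RT) = (139−123)×10³/(8.314×525) = 16000/4365 = 3.666.
k_B/k_C = (5.74×10^11/1.96×10^12)·exp(3.666) = 0.2929 × 39.08 = 11.4.
Since E_B < E_C, lowering the temperature improves selectivity toward B.

11.4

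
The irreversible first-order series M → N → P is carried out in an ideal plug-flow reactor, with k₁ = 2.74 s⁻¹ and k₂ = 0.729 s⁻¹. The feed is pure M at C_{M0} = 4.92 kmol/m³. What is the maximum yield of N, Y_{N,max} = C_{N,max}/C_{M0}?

Evaluating C_N at τ_opt = ln(k₂/k₁)/(k₂−k₁) gives C_{N,max}/C_{M0} = (k₁/k₂)^[k₂/(k₂−k₁)].
= (2.74/0.729)^(0.729/(0.729−2.74)) = (3.759)^(-0.3625) = 0.6188.

0.619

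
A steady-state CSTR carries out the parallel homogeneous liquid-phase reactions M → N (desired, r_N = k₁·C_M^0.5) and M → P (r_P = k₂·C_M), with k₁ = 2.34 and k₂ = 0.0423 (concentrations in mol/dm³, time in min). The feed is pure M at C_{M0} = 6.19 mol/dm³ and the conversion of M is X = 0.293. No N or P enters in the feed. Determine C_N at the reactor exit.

Exit C_M = C_{M0}(1−X) = 6.19×0.707 = 4.376 mol/dm³.
Rates in a CSTR are evaluated at the outlet concentration: r_N = 2.34×4.376^0.5 = 4.895, r_P = 0.0423×4.376 = 0.1851.
Fraction of consumed M going to N: r_N/(r_N+r_P) = 0.9636.
C_N = 0.9636·C_{M0}·X = 0.9636×6.19×0.293 = 1.75 mol/dm³.

1.75 mol/dm³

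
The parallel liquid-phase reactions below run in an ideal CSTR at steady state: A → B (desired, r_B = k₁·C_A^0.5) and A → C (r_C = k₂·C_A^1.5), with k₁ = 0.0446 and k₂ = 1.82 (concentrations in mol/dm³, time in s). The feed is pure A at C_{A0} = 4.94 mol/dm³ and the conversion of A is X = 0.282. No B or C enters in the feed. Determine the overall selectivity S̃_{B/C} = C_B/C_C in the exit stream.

Exit C_A = C_{A0}(1−X) = 4.94×0.718 = 3.547 mol/dm³.
Rates in a CSTR are evaluated at the outlet concentration: r_B = 0.0446×3.547^0.5 = 0.08400, r_C = 1.82×3.547^1.5 = 12.16.
Overall selectivity = C_B/C_C = r_Bτ/(r_Cτ) = r_B/r_C = 0.00691.

0.00691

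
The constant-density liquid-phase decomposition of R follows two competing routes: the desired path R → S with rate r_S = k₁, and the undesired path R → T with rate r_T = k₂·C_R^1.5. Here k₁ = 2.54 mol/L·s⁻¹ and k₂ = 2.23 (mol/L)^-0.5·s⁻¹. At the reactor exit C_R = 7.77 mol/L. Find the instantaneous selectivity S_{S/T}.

0.0526

S_{S/T} = r_S/r_T = (k₁)/(k₂·C_R^1.5) = (k₁/k₂)·C_R^-1.5.
= (2.54) / (2.23×7.770^1.5) = 2.540/48.30 = 0.0526.
The undesired path is higher order in R, so low C_R (CSTR or dilute feed) favours S.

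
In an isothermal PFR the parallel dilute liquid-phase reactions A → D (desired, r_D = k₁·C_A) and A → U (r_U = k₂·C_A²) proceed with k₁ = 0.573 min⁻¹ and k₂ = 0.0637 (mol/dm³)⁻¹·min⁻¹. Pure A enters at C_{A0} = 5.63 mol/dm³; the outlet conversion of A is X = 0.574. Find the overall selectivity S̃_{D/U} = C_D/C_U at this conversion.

2.28

C_A = C_{A0}(1−X) = 2.398 mol/dm³.
Along a PFR/batch, dC_D/dC_A = −r_D/(r_D+r_U) = −k₁/(k₁+k₂·C_A).
Integrating from C_{A0} to C_A: C_D = (0.573/0.0637)·ln[(0.573+0.0637·5.63)/(0.573+0.0637·2.40)] = 8.995·ln(0.9316/0.7258) = 2.246 mol/dm³.
C_U = (C_{A0}−C_A)−C_D = 0.9855 mol/dm³; S̃_{D/U} = 2.246/0.9855 = 2.28.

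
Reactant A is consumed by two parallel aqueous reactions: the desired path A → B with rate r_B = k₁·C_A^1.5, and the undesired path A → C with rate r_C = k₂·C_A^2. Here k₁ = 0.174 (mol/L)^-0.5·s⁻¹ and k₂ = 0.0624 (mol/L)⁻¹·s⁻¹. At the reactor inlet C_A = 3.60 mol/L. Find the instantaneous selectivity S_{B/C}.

1.47

S_{B/C} = r_B/r_C = (k₁·C_A^1.5)/(k₂·C_A^2) = (k₁/k₂)·C_A^-0.5.
= (0.174×3.600^1.5) / (0.0624×3.600^2) = 1.189/0.8087 = 1.47.
The undesired path is higher order in A, so low C_A (CSTR or dilute feed) favours B.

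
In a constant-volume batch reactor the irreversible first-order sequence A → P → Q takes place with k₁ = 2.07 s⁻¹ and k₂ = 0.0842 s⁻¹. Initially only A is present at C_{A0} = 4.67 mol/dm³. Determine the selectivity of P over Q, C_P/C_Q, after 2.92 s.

4.40

For first-order series with pure A initially, C_P(t) = k₁C_{A0}/(k₂−k₁)·(e^(−k₁t) − e^(−k₂t)).
e^(−k₁t) = e^(−2.07×2.92) = e^(−6.044) = 0.002371; e^(−k₂t) = e^(−0.2459) = 0.7820.
C_P = 2.07×4.67/(0.0842−2.07) × (0.002371−0.7820) = (-4.868)×(-0.7797) = 3.795 mol/dm³.
C_A = C_{A0}e^(−k₁t) = 0.01107 mol/dm³, so C_Q = C_{A0}−C_A−C_P = 0.8635 mol/dm³; C_P/C_Q = 4.40.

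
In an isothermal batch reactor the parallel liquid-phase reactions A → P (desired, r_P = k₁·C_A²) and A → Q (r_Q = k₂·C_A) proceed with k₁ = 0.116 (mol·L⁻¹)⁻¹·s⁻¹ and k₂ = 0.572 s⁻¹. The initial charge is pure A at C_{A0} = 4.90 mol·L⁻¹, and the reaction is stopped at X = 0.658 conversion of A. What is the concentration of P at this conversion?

C_A = C_{A0}(1−X) = 1.676 mol·L⁻¹.
Along a PFR/batch, dC_Q/dC_A = −r_Q/(r_P+r_Q) = −k₂/(k₂+k₁·C_A).
Integrating from C_{A0} to C_A: C_Q = (0.572/0.116)·ln[(0.572+0.116·4.90)/(0.572+0.116·1.68)] = 4.931·ln(1.140/0.7664) = 1.960 mol·L⁻¹.
Then C_P = (C_{A0}−C_A) − C_Q = 3.224 − 1.960 = 1.264 mol·L⁻¹.

1.26 mol·L⁻¹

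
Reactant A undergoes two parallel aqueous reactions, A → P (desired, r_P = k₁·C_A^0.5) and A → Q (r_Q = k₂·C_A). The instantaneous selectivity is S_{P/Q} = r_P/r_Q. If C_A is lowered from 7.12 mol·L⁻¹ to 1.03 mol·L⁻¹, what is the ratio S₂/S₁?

2.63

S_{P/Q} = (k₁/k₂)·C_A^-0.5, so S₂/S₁ = (C_{A,2}/C_{A,1})^-0.5.
= (1.03/7.12)^(-0.5) = (0.1447)^(-0.5) = 2.63.
Selectivity toward P rises as C_A falls — low-concentration operation is favoured.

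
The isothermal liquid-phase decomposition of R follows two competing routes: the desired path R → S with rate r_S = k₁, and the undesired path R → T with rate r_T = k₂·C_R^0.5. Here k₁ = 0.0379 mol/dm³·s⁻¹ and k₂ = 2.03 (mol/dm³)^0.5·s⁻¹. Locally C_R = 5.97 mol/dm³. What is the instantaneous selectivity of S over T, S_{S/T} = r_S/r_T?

0.00764

S_{S/T} = r_S/r_T = (k₁)/(k₂·C_R^0.5) = (k₁/k₂)·C_R^-0.5.
= (0.0379) / (2.03×5.970^0.5) = 0.03790/4.960 = 0.00764.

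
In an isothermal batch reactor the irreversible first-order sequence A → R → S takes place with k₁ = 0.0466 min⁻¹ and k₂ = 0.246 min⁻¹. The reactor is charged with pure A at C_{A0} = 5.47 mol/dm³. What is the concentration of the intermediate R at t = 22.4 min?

Solving the coupled first-order balances gives C_R(t) = [k₁/(k₂−k₁)]·C_{A0}·(e^(−k₁t) − e^(−k₂t)).
e^(−k₁t) = e^(−0.0466×22.4) = e^(−1.044) = 0.3521; e^(−k₂t) = e^(−5.510) = 0.004044.
C_R = 0.0466×5.47/(0.246−0.0466) × (0.3521−0.004044) = 1.278×0.3481 = 0.4449 mol/dm³.

0.445 mol/dm³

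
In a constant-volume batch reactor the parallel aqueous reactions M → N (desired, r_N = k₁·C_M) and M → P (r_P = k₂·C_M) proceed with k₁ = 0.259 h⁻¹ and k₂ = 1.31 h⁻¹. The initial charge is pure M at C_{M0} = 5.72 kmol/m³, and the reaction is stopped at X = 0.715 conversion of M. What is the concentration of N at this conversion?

C_M = C_{M0}(1−X) = 1.630 kmol/m³.
Both paths are first order in M, so the instantaneous fraction to N is constant: dC_N/d(−C_M) = k₁/(k₁+k₂) = 0.1651.
C_N = 0.1651·(C_{M0}−C_M) = 0.1651×4.090 = 0.675 kmol/m³.

0.675 kmol/m³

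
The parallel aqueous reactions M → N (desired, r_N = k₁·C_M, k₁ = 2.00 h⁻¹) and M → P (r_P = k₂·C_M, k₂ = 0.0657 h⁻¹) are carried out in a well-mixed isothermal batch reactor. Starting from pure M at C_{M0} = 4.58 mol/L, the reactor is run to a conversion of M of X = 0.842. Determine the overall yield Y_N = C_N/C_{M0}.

C_M = C_{M0}(1−X) = 0.7236 mol/L.
Both paths are first order in M, so the instantaneous fraction to N is constant: dC_N/d(−C_M) = k₁/(k₁+k₂) = 0.9682.
C_N = 0.9682·(C_{M0}−C_M) = 0.9682×3.856 = 3.73 mol/L.
Y_N = C_N/C_{M0} = 3.734/4.58 = 0.815.

0.815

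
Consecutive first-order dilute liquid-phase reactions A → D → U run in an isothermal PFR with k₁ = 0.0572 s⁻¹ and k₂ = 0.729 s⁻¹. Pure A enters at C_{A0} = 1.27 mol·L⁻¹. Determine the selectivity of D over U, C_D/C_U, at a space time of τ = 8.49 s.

The intermediate concentration in a first-order A→B→C sequence is C_D = k₁C_{A0}(e^(−k₁τ) − e^(−k₂τ))/(k₂−k₁).
e^(−k₁τ) = e^(−0.0572×8.49) = e^(−0.4856) = 0.6153; e^(−k₂τ) = e^(−6.189) = 0.002051.
C_D = 0.0572×1.27/(0.729−0.0572) × (0.6153−0.002051) = 0.1081×0.6133 = 0.06631 mol·L⁻¹.
C_A = C_{A0}e^(−k₁τ) = 0.7814 mol·L⁻¹, so C_U = C_{A0}−C_A−C_D = 0.4222 mol·L⁻¹; C_D/C_U = 0.157.

0.157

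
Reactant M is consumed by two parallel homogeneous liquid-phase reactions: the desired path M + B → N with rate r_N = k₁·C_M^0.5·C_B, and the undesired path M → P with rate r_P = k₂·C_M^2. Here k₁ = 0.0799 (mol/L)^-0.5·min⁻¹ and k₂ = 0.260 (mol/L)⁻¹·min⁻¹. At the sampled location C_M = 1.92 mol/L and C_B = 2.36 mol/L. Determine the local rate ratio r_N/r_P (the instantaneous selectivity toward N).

S_{N/P} = r_N/r_P = (k₁·C_M^0.5·C_B)/(k₂·C_M^2) = (k₁/k₂)·C_M^-1.5·C_B.
= (0.0799×1.920^0.5×2.360) / (0.260×1.920^2) = 0.2613/0.9585 = 0.273.
The undesired path is higher order in M, so low C_M (CSTR or dilute feed) favours N.

0.273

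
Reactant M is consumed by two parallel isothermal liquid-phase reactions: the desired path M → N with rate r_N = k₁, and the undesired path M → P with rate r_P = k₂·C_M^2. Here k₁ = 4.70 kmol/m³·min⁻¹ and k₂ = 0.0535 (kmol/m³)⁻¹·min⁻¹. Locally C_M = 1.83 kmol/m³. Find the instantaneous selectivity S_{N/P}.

26.2

S_{N/P} = r_N/r_P = (k₁)/(k₂·C_M^2) = (k₁/k₂)·C_M^-2.
= (4.70) / (0.0535×1.830^2) = 4.700/0.1792 = 26.2.
The undesired path is higher order in M, so low C_M (CSTR or dilute feed) favours N.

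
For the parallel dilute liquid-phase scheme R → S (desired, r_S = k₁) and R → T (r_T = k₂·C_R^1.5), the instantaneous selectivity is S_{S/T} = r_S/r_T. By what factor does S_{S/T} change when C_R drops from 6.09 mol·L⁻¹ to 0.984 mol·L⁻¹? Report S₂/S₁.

15.4

S_{S/T} = (k₁/k₂)·C_R^-1.5, so S₂/S₁ = (C_{R,2}/C_{R,1})^-1.5.
= (0.984/6.09)^(-1.5) = (0.1616)^(-1.5) = 15.4.
Selectivity toward S rises as C_R falls — low-concentration operation is favoured.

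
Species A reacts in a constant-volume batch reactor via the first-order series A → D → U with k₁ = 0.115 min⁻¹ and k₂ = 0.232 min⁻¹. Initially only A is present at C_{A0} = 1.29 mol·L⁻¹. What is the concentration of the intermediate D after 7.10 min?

0.316 mol·L⁻¹

The intermediate concentration in a first-order A→B→C sequence is C_D = k₁C_{A0}(e^(−k₁t) − e^(−k₂t))/(k₂−k₁).
e^(−k₁t) = e^(−0.115×7.10) = e^(−0.8165) = 0.4420; e^(−k₂t) = e^(−1.647) = 0.1926.
C_D = 0.115×1.29/(0.232−0.115) × (0.4420−0.1926) = 1.268×0.2494 = 0.3162 mol·L⁻¹.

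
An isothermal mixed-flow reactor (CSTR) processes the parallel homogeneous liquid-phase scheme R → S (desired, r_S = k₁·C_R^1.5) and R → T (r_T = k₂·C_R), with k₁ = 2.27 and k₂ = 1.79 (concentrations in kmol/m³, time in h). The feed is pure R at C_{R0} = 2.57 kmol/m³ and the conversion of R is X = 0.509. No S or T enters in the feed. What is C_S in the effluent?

Exit C_R = C_{R0}(1−X) = 2.57×0.491 = 1.262 kmol/m³.
A CSTR operates uniformly at the exit composition, giving r_S = 3.218 and r_T = 2.259 (each k·C_R^n at C_R = 1.262).
Fraction of consumed R going to S: r_S/(r_S+r_T) = 0.5876.
C_S = 0.5876·C_{R0}·X = 0.5876×2.57×0.509 = 0.769 kmol/m³.

0.769 kmol/m³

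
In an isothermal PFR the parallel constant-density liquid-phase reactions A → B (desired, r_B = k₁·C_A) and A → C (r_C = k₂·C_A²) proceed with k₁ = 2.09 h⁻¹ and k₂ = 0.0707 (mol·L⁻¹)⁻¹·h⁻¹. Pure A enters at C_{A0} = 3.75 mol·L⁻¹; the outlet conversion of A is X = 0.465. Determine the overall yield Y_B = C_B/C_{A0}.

C_A = C_{A0}(1−X) = 2.006 mol·L⁻¹.
Along a PFR/batch, dC_B/dC_A = −r_B/(r_B+r_C) = −k₁/(k₁+k₂·C_A).
Integrating from C_{A0} to C_A: C_B = (2.09/0.0707)·ln[(2.09+0.0707·3.75)/(2.09+0.0707·2.01)] = 29.56·ln(2.355/2.232) = 1.589 mol·L⁻¹.
Y_B = C_B/C_{A0} = 1.589/3.75 = 0.424.

0.424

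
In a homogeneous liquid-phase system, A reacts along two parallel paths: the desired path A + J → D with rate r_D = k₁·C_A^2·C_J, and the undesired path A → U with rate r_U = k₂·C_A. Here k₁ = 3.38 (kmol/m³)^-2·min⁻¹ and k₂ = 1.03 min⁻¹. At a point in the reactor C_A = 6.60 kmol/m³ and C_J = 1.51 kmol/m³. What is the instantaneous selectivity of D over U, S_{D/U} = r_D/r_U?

32.7

S_{D/U} = r_D/r_U = (k₁·C_A^2·C_J)/(k₂·C_A) = (k₁/k₂)·C_A·C_J.
= (3.38×6.600^2×1.510) / (1.03×6.600) = 222.3/6.798 = 32.7.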